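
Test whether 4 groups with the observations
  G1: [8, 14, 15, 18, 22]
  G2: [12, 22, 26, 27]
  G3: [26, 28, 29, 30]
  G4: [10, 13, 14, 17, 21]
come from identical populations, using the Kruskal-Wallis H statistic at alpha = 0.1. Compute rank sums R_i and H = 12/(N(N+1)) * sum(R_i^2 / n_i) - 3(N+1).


Step 1: Combine all N = 18 observations and assign midranks.
sorted (value, group, rank): (8,G1,1), (10,G4,2), (12,G2,3), (13,G4,4), (14,G1,5.5), (14,G4,5.5), (15,G1,7), (17,G4,8), (18,G1,9), (21,G4,10), (22,G1,11.5), (22,G2,11.5), (26,G2,13.5), (26,G3,13.5), (27,G2,15), (28,G3,16), (29,G3,17), (30,G3,18)
Step 2: Sum ranks within each group.
R_1 = 34 (n_1 = 5)
R_2 = 43 (n_2 = 4)
R_3 = 64.5 (n_3 = 4)
R_4 = 29.5 (n_4 = 5)
Step 3: H = 12/(N(N+1)) * sum(R_i^2/n_i) - 3(N+1)
     = 12/(18*19) * (34^2/5 + 43^2/4 + 64.5^2/4 + 29.5^2/5) - 3*19
     = 0.035088 * 1907.56 - 57
     = 9.932018.
Step 4: Ties present; correction factor C = 1 - 18/(18^3 - 18) = 0.996904. Corrected H = 9.932018 / 0.996904 = 9.962862.
Step 5: Under H0, H ~ chi^2(3); p-value = 0.018884.
Step 6: alpha = 0.1. reject H0.

H = 9.9629, df = 3, p = 0.018884, reject H0.


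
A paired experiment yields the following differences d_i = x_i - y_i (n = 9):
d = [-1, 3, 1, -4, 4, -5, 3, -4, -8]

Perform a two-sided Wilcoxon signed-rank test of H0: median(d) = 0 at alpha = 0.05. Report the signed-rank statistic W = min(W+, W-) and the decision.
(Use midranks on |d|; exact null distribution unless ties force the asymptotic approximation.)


Step 1: Drop any zero differences (none here) and take |d_i|.
|d| = [1, 3, 1, 4, 4, 5, 3, 4, 8]
Step 2: Midrank |d_i| (ties get averaged ranks).
ranks: |1|->1.5, |3|->3.5, |1|->1.5, |4|->6, |4|->6, |5|->8, |3|->3.5, |4|->6, |8|->9
Step 3: Attach original signs; sum ranks with positive sign and with negative sign.
W+ = 3.5 + 1.5 + 6 + 3.5 = 14.5
W- = 1.5 + 6 + 8 + 6 + 9 = 30.5
(Check: W+ + W- = 45 should equal n(n+1)/2 = 45.)
Step 4: Test statistic W = min(W+, W-) = 14.5.
Step 5: Ties in |d|, so use the tie-corrected normal approximation.
        E[W] = n(n+1)/4 = 9*10/4 = 22.5.
        Tie groups: |d|=1 (t=2), |d|=3 (t=2), |d|=4 (t=3); sum(t^3 - t) = 36.
        Var[W] = n(n+1)(2n+1)/24 - sum(t^3-t)/48 = 1710/24 - 36/48 = 70.5.
        z = (W - E[W]) / sqrt(Var[W]) = (14.5 - 22.5) / 8.3964 = -0.9528.
        Two-sided p = 2*Phi(z) = 0.340698.
Step 6: alpha = 0.05. fail to reject H0.

W+ = 14.5, W- = 30.5, W = min = 14.5, p = 0.340698, fail to reject H0.


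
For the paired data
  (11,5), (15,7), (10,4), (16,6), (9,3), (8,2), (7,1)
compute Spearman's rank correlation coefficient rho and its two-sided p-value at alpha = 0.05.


Step 1: Rank x and y separately (midranks; no ties here).
rank(x): 11->5, 15->6, 10->4, 16->7, 9->3, 8->2, 7->1
rank(y): 5->5, 7->7, 4->4, 6->6, 3->3, 2->2, 1->1
Step 2: d_i = R_x(i) - R_y(i); compute d_i^2.
  (5-5)^2=0, (6-7)^2=1, (4-4)^2=0, (7-6)^2=1, (3-3)^2=0, (2-2)^2=0, (1-1)^2=0
sum(d^2) = 2.
Step 3: rho = 1 - 6*2 / (7*(7^2 - 1)) = 1 - 12/336 = 0.964286.
Step 4: Under H0, t = rho * sqrt((n-2)/(1-rho^2)) = 8.1408 ~ t(5).
Step 5: Two-sided p-value from the t-distribution with 5 df = 0.000454.
Step 6: alpha = 0.05. reject H0.

rho = 0.9643, p = 0.000454, reject H0 at alpha = 0.05.


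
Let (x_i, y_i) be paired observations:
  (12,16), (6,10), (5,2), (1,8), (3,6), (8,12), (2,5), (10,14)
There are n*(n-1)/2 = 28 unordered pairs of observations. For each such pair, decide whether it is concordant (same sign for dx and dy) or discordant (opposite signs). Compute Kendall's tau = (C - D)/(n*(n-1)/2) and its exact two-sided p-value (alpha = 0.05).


Step 1: Enumerate the 28 unordered pairs (i,j) with i<j and classify each by sign(x_j-x_i) * sign(y_j-y_i).
  (1,2):dx=-6,dy=-6->C; (1,3):dx=-7,dy=-14->C; (1,4):dx=-11,dy=-8->C; (1,5):dx=-9,dy=-10->C
  (1,6):dx=-4,dy=-4->C; (1,7):dx=-10,dy=-11->C; (1,8):dx=-2,dy=-2->C; (2,3):dx=-1,dy=-8->C
  (2,4):dx=-5,dy=-2->C; (2,5):dx=-3,dy=-4->C; (2,6):dx=+2,dy=+2->C; (2,7):dx=-4,dy=-5->C
  (2,8):dx=+4,dy=+4->C; (3,4):dx=-4,dy=+6->D; (3,5):dx=-2,dy=+4->D; (3,6):dx=+3,dy=+10->C
  (3,7):dx=-3,dy=+3->D; (3,8):dx=+5,dy=+12->C; (4,5):dx=+2,dy=-2->D; (4,6):dx=+7,dy=+4->C
  (4,7):dx=+1,dy=-3->D; (4,8):dx=+9,dy=+6->C; (5,6):dx=+5,dy=+6->C; (5,7):dx=-1,dy=-1->C
  (5,8):dx=+7,dy=+8->C; (6,7):dx=-6,dy=-7->C; (6,8):dx=+2,dy=+2->C; (7,8):dx=+8,dy=+9->C
Step 2: C = 23, D = 5, total pairs = 28.
Step 3: tau = (C - D)/(n(n-1)/2) = (23 - 5)/28 = 0.642857.
Step 4: Exact two-sided p-value (enumerate n! = 40320 permutations of y under H0): p = 0.031151.
Step 5: alpha = 0.05. reject H0.

tau_b = 0.6429 (C=23, D=5), p = 0.031151, reject H0.


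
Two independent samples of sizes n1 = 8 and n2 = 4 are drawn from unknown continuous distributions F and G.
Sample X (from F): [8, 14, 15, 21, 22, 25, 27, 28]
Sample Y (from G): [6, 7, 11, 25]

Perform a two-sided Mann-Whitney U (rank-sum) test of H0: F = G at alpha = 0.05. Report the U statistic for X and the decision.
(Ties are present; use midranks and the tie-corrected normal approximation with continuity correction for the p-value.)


Step 1: Combine and sort all 12 observations; assign midranks.
sorted (value, group): (6,Y), (7,Y), (8,X), (11,Y), (14,X), (15,X), (21,X), (22,X), (25,X), (25,Y), (27,X), (28,X)
ranks: 6->1, 7->2, 8->3, 11->4, 14->5, 15->6, 21->7, 22->8, 25->9.5, 25->9.5, 27->11, 28->12
Step 2: Rank sum for X: R1 = 3 + 5 + 6 + 7 + 8 + 9.5 + 11 + 12 = 61.5.
Step 3: U_X = R1 - n1(n1+1)/2 = 61.5 - 8*9/2 = 61.5 - 36 = 25.5.
       U_Y = n1*n2 - U_X = 32 - 25.5 = 6.5.
Step 4: Ties are present, so use the tie-corrected normal approximation (with continuity correction) for the p-value.
Step 5: p-value = 0.125707; compare to alpha = 0.05. fail to reject H0.

U_X = 25.5, p = 0.125707, fail to reject H0 at alpha = 0.05.


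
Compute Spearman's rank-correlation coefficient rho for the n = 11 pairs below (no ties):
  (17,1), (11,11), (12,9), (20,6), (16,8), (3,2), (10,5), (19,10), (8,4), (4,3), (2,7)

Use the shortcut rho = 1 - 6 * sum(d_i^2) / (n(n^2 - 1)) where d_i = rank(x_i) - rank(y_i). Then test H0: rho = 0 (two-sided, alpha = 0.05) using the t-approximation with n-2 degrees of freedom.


Step 1: Rank x and y separately (midranks; no ties here).
rank(x): 17->9, 11->6, 12->7, 20->11, 16->8, 3->2, 10->5, 19->10, 8->4, 4->3, 2->1
rank(y): 1->1, 11->11, 9->9, 6->6, 8->8, 2->2, 5->5, 10->10, 4->4, 3->3, 7->7
Step 2: d_i = R_x(i) - R_y(i); compute d_i^2.
  (9-1)^2=64, (6-11)^2=25, (7-9)^2=4, (11-6)^2=25, (8-8)^2=0, (2-2)^2=0, (5-5)^2=0, (10-10)^2=0, (4-4)^2=0, (3-3)^2=0, (1-7)^2=36
sum(d^2) = 154.
Step 3: rho = 1 - 6*154 / (11*(11^2 - 1)) = 1 - 924/1320 = 0.300000.
Step 4: Under H0, t = rho * sqrt((n-2)/(1-rho^2)) = 0.9435 ~ t(9).
Step 5: Two-sided p-value from the t-distribution with 9 df = 0.370083.
Step 6: alpha = 0.05. fail to reject H0.

rho = 0.3000, p = 0.370083, fail to reject H0 at alpha = 0.05.


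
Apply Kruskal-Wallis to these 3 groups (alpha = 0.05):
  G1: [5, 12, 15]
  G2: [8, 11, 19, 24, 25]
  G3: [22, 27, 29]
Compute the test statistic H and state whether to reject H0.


Step 1: Combine all N = 11 observations and assign midranks.
sorted (value, group, rank): (5,G1,1), (8,G2,2), (11,G2,3), (12,G1,4), (15,G1,5), (19,G2,6), (22,G3,7), (24,G2,8), (25,G2,9), (27,G3,10), (29,G3,11)
Step 2: Sum ranks within each group.
R_1 = 10 (n_1 = 3)
R_2 = 28 (n_2 = 5)
R_3 = 28 (n_3 = 3)
Step 3: H = 12/(N(N+1)) * sum(R_i^2/n_i) - 3(N+1)
     = 12/(11*12) * (10^2/3 + 28^2/5 + 28^2/3) - 3*12
     = 0.090909 * 451.467 - 36
     = 5.042424.
Step 4: No ties, so H is used without correction.
Step 5: Under H0, H ~ chi^2(2); p-value = 0.080362.
Step 6: alpha = 0.05. fail to reject H0.

H = 5.0424, df = 2, p = 0.080362, fail to reject H0.


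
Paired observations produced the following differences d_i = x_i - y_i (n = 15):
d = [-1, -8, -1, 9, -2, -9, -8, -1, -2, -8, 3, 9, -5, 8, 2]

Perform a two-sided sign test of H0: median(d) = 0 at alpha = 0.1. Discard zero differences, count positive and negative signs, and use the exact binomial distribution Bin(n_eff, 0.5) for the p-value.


Step 1: Discard zero differences. Original n = 15; n_eff = number of nonzero differences = 15.
Nonzero differences (with sign): -1, -8, -1, +9, -2, -9, -8, -1, -2, -8, +3, +9, -5, +8, +2
Step 2: Count signs: positive = 5, negative = 10.
Step 3: Under H0: P(positive) = 0.5, so the number of positives S ~ Bin(15, 0.5).
Step 4: Two-sided exact p-value = sum of Bin(15,0.5) probabilities at or below the observed probability = 0.301758.
Step 5: alpha = 0.1. fail to reject H0.

n_eff = 15, pos = 5, neg = 10, p = 0.301758, fail to reject H0.


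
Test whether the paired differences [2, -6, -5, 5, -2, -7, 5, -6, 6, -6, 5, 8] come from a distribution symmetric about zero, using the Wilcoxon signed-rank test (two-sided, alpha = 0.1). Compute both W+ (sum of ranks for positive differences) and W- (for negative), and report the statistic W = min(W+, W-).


Step 1: Drop any zero differences (none here) and take |d_i|.
|d| = [2, 6, 5, 5, 2, 7, 5, 6, 6, 6, 5, 8]
Step 2: Midrank |d_i| (ties get averaged ranks).
ranks: |2|->1.5, |6|->8.5, |5|->4.5, |5|->4.5, |2|->1.5, |7|->11, |5|->4.5, |6|->8.5, |6|->8.5, |6|->8.5, |5|->4.5, |8|->12
Step 3: Attach original signs; sum ranks with positive sign and with negative sign.
W+ = 1.5 + 4.5 + 4.5 + 8.5 + 4.5 + 12 = 35.5
W- = 8.5 + 4.5 + 1.5 + 11 + 8.5 + 8.5 = 42.5
(Check: W+ + W- = 78 should equal n(n+1)/2 = 78.)
Step 4: Test statistic W = min(W+, W-) = 35.5.
Step 5: Ties in |d|, so use the tie-corrected normal approximation.
        E[W] = n(n+1)/4 = 12*13/4 = 39.
        Tie groups: |d|=2 (t=2), |d|=5 (t=4), |d|=6 (t=4); sum(t^3 - t) = 126.
        Var[W] = n(n+1)(2n+1)/24 - sum(t^3-t)/48 = 3900/24 - 126/48 = 159.875.
        z = (W - E[W]) / sqrt(Var[W]) = (35.5 - 39) / 12.6442 = -0.2768.
        Two-sided p = 2*Phi(z) = 0.781928.
Step 6: alpha = 0.1. fail to reject H0.

W+ = 35.5, W- = 42.5, W = min = 35.5, p = 0.781928, fail to reject H0.


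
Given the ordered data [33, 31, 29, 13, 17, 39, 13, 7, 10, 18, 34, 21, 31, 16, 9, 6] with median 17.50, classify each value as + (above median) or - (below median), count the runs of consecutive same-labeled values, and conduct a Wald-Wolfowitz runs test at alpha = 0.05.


Step 1: Compute median = 17.50; label A = above, B = below.
Labels in order: AAABBABBBAAAABBB  (n_A = 8, n_B = 8)
Step 2: Count runs R = 6.
Step 3: Under H0 (random ordering), E[R] = 2*n_A*n_B/(n_A+n_B) + 1 = 2*8*8/16 + 1 = 9.0000.
        Var[R] = 2*n_A*n_B*(2*n_A*n_B - n_A - n_B) / ((n_A+n_B)^2 * (n_A+n_B-1)) = 14336/3840 = 3.7333.
        SD[R] = 1.9322.
Step 4: Continuity-corrected z = (R + 0.5 - E[R]) / SD[R] = (6 + 0.5 - 9.0000) / 1.9322 = -1.2939.
Step 5: Two-sided p-value via normal approximation = 2*(1 - Phi(|z|)) = 0.195709.
Step 6: alpha = 0.05. fail to reject H0.

R = 6, z = -1.2939, p = 0.195709, fail to reject H0.


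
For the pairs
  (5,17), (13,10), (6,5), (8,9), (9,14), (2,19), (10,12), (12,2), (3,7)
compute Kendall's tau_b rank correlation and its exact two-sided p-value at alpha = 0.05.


Step 1: Enumerate the 36 unordered pairs (i,j) with i<j and classify each by sign(x_j-x_i) * sign(y_j-y_i).
  (1,2):dx=+8,dy=-7->D; (1,3):dx=+1,dy=-12->D; (1,4):dx=+3,dy=-8->D; (1,5):dx=+4,dy=-3->D
  (1,6):dx=-3,dy=+2->D; (1,7):dx=+5,dy=-5->D; (1,8):dx=+7,dy=-15->D; (1,9):dx=-2,dy=-10->C
  (2,3):dx=-7,dy=-5->C; (2,4):dx=-5,dy=-1->C; (2,5):dx=-4,dy=+4->D; (2,6):dx=-11,dy=+9->D
  (2,7):dx=-3,dy=+2->D; (2,8):dx=-1,dy=-8->C; (2,9):dx=-10,dy=-3->C; (3,4):dx=+2,dy=+4->C
  (3,5):dx=+3,dy=+9->C; (3,6):dx=-4,dy=+14->D; (3,7):dx=+4,dy=+7->C; (3,8):dx=+6,dy=-3->D
  (3,9):dx=-3,dy=+2->D; (4,5):dx=+1,dy=+5->C; (4,6):dx=-6,dy=+10->D; (4,7):dx=+2,dy=+3->C
  (4,8):dx=+4,dy=-7->D; (4,9):dx=-5,dy=-2->C; (5,6):dx=-7,dy=+5->D; (5,7):dx=+1,dy=-2->D
  (5,8):dx=+3,dy=-12->D; (5,9):dx=-6,dy=-7->C; (6,7):dx=+8,dy=-7->D; (6,8):dx=+10,dy=-17->D
  (6,9):dx=+1,dy=-12->D; (7,8):dx=+2,dy=-10->D; (7,9):dx=-7,dy=-5->C; (8,9):dx=-9,dy=+5->D
Step 2: C = 13, D = 23, total pairs = 36.
Step 3: tau = (C - D)/(n(n-1)/2) = (13 - 23)/36 = -0.277778.
Step 4: Exact two-sided p-value (enumerate n! = 362880 permutations of y under H0): p = 0.358488.
Step 5: alpha = 0.05. fail to reject H0.

tau_b = -0.2778 (C=13, D=23), p = 0.358488, fail to reject H0.


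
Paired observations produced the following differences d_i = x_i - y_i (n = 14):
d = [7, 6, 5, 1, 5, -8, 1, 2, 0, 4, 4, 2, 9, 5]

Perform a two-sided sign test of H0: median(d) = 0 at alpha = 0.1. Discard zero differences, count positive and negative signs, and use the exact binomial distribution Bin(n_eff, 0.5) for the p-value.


Step 1: Discard zero differences. Original n = 14; n_eff = number of nonzero differences = 13.
Nonzero differences (with sign): +7, +6, +5, +1, +5, -8, +1, +2, +4, +4, +2, +9, +5
Step 2: Count signs: positive = 12, negative = 1.
Step 3: Under H0: P(positive) = 0.5, so the number of positives S ~ Bin(13, 0.5).
Step 4: Two-sided exact p-value = sum of Bin(13,0.5) probabilities at or below the observed probability = 0.003418.
Step 5: alpha = 0.1. reject H0.

n_eff = 13, pos = 12, neg = 1, p = 0.003418, reject H0.


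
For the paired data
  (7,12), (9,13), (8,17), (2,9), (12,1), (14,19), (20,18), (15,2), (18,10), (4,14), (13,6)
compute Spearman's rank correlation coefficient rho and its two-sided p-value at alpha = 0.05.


Step 1: Rank x and y separately (midranks; no ties here).
rank(x): 7->3, 9->5, 8->4, 2->1, 12->6, 14->8, 20->11, 15->9, 18->10, 4->2, 13->7
rank(y): 12->6, 13->7, 17->9, 9->4, 1->1, 19->11, 18->10, 2->2, 10->5, 14->8, 6->3
Step 2: d_i = R_x(i) - R_y(i); compute d_i^2.
  (3-6)^2=9, (5-7)^2=4, (4-9)^2=25, (1-4)^2=9, (6-1)^2=25, (8-11)^2=9, (11-10)^2=1, (9-2)^2=49, (10-5)^2=25, (2-8)^2=36, (7-3)^2=16
sum(d^2) = 208.
Step 3: rho = 1 - 6*208 / (11*(11^2 - 1)) = 1 - 1248/1320 = 0.054545.
Step 4: Under H0, t = rho * sqrt((n-2)/(1-rho^2)) = 0.1639 ~ t(9).
Step 5: Two-sided p-value from the t-distribution with 9 df = 0.873447.
Step 6: alpha = 0.05. fail to reject H0.

rho = 0.0545, p = 0.873447, fail to reject H0 at alpha = 0.05.


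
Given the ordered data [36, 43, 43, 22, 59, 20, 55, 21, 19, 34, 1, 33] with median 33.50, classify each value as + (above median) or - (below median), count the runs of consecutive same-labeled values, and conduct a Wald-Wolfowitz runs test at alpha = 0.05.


Step 1: Compute median = 33.50; label A = above, B = below.
Labels in order: AAABABABBABB  (n_A = 6, n_B = 6)
Step 2: Count runs R = 8.
Step 3: Under H0 (random ordering), E[R] = 2*n_A*n_B/(n_A+n_B) + 1 = 2*6*6/12 + 1 = 7.0000.
        Var[R] = 2*n_A*n_B*(2*n_A*n_B - n_A - n_B) / ((n_A+n_B)^2 * (n_A+n_B-1)) = 4320/1584 = 2.7273.
        SD[R] = 1.6514.
Step 4: Continuity-corrected z = (R - 0.5 - E[R]) / SD[R] = (8 - 0.5 - 7.0000) / 1.6514 = 0.3028.
Step 5: Two-sided p-value via normal approximation = 2*(1 - Phi(|z|)) = 0.762069.
Step 6: alpha = 0.05. fail to reject H0.

R = 8, z = 0.3028, p = 0.762069, fail to reject H0.


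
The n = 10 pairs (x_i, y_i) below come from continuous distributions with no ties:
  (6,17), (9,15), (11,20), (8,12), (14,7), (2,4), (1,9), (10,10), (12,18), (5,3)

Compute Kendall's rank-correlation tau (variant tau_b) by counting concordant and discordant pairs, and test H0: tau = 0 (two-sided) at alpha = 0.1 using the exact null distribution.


Step 1: Enumerate the 45 unordered pairs (i,j) with i<j and classify each by sign(x_j-x_i) * sign(y_j-y_i).
  (1,2):dx=+3,dy=-2->D; (1,3):dx=+5,dy=+3->C; (1,4):dx=+2,dy=-5->D; (1,5):dx=+8,dy=-10->D
  (1,6):dx=-4,dy=-13->C; (1,7):dx=-5,dy=-8->C; (1,8):dx=+4,dy=-7->D; (1,9):dx=+6,dy=+1->C
  (1,10):dx=-1,dy=-14->C; (2,3):dx=+2,dy=+5->C; (2,4):dx=-1,dy=-3->C; (2,5):dx=+5,dy=-8->D
  (2,6):dx=-7,dy=-11->C; (2,7):dx=-8,dy=-6->C; (2,8):dx=+1,dy=-5->D; (2,9):dx=+3,dy=+3->C
  (2,10):dx=-4,dy=-12->C; (3,4):dx=-3,dy=-8->C; (3,5):dx=+3,dy=-13->D; (3,6):dx=-9,dy=-16->C
  (3,7):dx=-10,dy=-11->C; (3,8):dx=-1,dy=-10->C; (3,9):dx=+1,dy=-2->D; (3,10):dx=-6,dy=-17->C
  (4,5):dx=+6,dy=-5->D; (4,6):dx=-6,dy=-8->C; (4,7):dx=-7,dy=-3->C; (4,8):dx=+2,dy=-2->D
  (4,9):dx=+4,dy=+6->C; (4,10):dx=-3,dy=-9->C; (5,6):dx=-12,dy=-3->C; (5,7):dx=-13,dy=+2->D
  (5,8):dx=-4,dy=+3->D; (5,9):dx=-2,dy=+11->D; (5,10):dx=-9,dy=-4->C; (6,7):dx=-1,dy=+5->D
  (6,8):dx=+8,dy=+6->C; (6,9):dx=+10,dy=+14->C; (6,10):dx=+3,dy=-1->D; (7,8):dx=+9,dy=+1->C
  (7,9):dx=+11,dy=+9->C; (7,10):dx=+4,dy=-6->D; (8,9):dx=+2,dy=+8->C; (8,10):dx=-5,dy=-7->C
  (9,10):dx=-7,dy=-15->C
Step 2: C = 29, D = 16, total pairs = 45.
Step 3: tau = (C - D)/(n(n-1)/2) = (29 - 16)/45 = 0.288889.
Step 4: Exact two-sided p-value (enumerate n! = 3628800 permutations of y under H0): p = 0.291248.
Step 5: alpha = 0.1. fail to reject H0.

tau_b = 0.2889 (C=29, D=16), p = 0.291248, fail to reject H0.


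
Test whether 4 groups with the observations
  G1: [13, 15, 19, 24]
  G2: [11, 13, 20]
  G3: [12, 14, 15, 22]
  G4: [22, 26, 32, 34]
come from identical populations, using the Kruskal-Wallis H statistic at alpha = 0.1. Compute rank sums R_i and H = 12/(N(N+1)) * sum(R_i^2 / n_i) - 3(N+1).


Step 1: Combine all N = 15 observations and assign midranks.
sorted (value, group, rank): (11,G2,1), (12,G3,2), (13,G1,3.5), (13,G2,3.5), (14,G3,5), (15,G1,6.5), (15,G3,6.5), (19,G1,8), (20,G2,9), (22,G3,10.5), (22,G4,10.5), (24,G1,12), (26,G4,13), (32,G4,14), (34,G4,15)
Step 2: Sum ranks within each group.
R_1 = 30 (n_1 = 4)
R_2 = 13.5 (n_2 = 3)
R_3 = 24 (n_3 = 4)
R_4 = 52.5 (n_4 = 4)
Step 3: H = 12/(N(N+1)) * sum(R_i^2/n_i) - 3(N+1)
     = 12/(15*16) * (30^2/4 + 13.5^2/3 + 24^2/4 + 52.5^2/4) - 3*16
     = 0.050000 * 1118.81 - 48
     = 7.940625.
Step 4: Ties present; correction factor C = 1 - 18/(15^3 - 15) = 0.994643. Corrected H = 7.940625 / 0.994643 = 7.983393.
Step 5: Under H0, H ~ chi^2(3); p-value = 0.046356.
Step 6: alpha = 0.1. reject H0.

H = 7.9834, df = 3, p = 0.046356, reject H0.


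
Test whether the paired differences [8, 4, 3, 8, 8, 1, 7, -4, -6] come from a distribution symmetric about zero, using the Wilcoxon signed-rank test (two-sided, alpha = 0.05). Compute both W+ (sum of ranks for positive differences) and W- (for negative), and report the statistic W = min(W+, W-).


Step 1: Drop any zero differences (none here) and take |d_i|.
|d| = [8, 4, 3, 8, 8, 1, 7, 4, 6]
Step 2: Midrank |d_i| (ties get averaged ranks).
ranks: |8|->8, |4|->3.5, |3|->2, |8|->8, |8|->8, |1|->1, |7|->6, |4|->3.5, |6|->5
Step 3: Attach original signs; sum ranks with positive sign and with negative sign.
W+ = 8 + 3.5 + 2 + 8 + 8 + 1 + 6 = 36.5
W- = 3.5 + 5 = 8.5
(Check: W+ + W- = 45 should equal n(n+1)/2 = 45.)
Step 4: Test statistic W = min(W+, W-) = 8.5.
Step 5: Ties in |d|, so use the tie-corrected normal approximation.
        E[W] = n(n+1)/4 = 9*10/4 = 22.5.
        Tie groups: |d|=4 (t=2), |d|=8 (t=3); sum(t^3 - t) = 30.
        Var[W] = n(n+1)(2n+1)/24 - sum(t^3-t)/48 = 1710/24 - 30/48 = 70.625.
        z = (W - E[W]) / sqrt(Var[W]) = (8.5 - 22.5) / 8.4039 = -1.6659.
        Two-sided p = 2*Phi(z) = 0.095733.
Step 6: alpha = 0.05. fail to reject H0.

W+ = 36.5, W- = 8.5, W = min = 8.5, p = 0.095733, fail to reject H0.


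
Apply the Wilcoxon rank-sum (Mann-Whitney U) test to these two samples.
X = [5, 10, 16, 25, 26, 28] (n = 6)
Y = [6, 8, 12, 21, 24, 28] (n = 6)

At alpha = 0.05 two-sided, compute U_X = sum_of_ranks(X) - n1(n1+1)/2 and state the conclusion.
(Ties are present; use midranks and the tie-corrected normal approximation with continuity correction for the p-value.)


Step 1: Combine and sort all 12 observations; assign midranks.
sorted (value, group): (5,X), (6,Y), (8,Y), (10,X), (12,Y), (16,X), (21,Y), (24,Y), (25,X), (26,X), (28,X), (28,Y)
ranks: 5->1, 6->2, 8->3, 10->4, 12->5, 16->6, 21->7, 24->8, 25->9, 26->10, 28->11.5, 28->11.5
Step 2: Rank sum for X: R1 = 1 + 4 + 6 + 9 + 10 + 11.5 = 41.5.
Step 3: U_X = R1 - n1(n1+1)/2 = 41.5 - 6*7/2 = 41.5 - 21 = 20.5.
       U_Y = n1*n2 - U_X = 36 - 20.5 = 15.5.
Step 4: Ties are present, so use the tie-corrected normal approximation (with continuity correction) for the p-value.
Step 5: p-value = 0.748349; compare to alpha = 0.05. fail to reject H0.

U_X = 20.5, p = 0.748349, fail to reject H0 at alpha = 0.05.


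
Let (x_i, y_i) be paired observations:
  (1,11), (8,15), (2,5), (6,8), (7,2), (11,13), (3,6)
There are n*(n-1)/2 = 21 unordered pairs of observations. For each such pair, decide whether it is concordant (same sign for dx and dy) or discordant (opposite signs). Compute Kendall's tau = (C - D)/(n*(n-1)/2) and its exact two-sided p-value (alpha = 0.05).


Step 1: Enumerate the 21 unordered pairs (i,j) with i<j and classify each by sign(x_j-x_i) * sign(y_j-y_i).
  (1,2):dx=+7,dy=+4->C; (1,3):dx=+1,dy=-6->D; (1,4):dx=+5,dy=-3->D; (1,5):dx=+6,dy=-9->D
  (1,6):dx=+10,dy=+2->C; (1,7):dx=+2,dy=-5->D; (2,3):dx=-6,dy=-10->C; (2,4):dx=-2,dy=-7->C
  (2,5):dx=-1,dy=-13->C; (2,6):dx=+3,dy=-2->D; (2,7):dx=-5,dy=-9->C; (3,4):dx=+4,dy=+3->C
  (3,5):dx=+5,dy=-3->D; (3,6):dx=+9,dy=+8->C; (3,7):dx=+1,dy=+1->C; (4,5):dx=+1,dy=-6->D
  (4,6):dx=+5,dy=+5->C; (4,7):dx=-3,dy=-2->C; (5,6):dx=+4,dy=+11->C; (5,7):dx=-4,dy=+4->D
  (6,7):dx=-8,dy=-7->C
Step 2: C = 13, D = 8, total pairs = 21.
Step 3: tau = (C - D)/(n(n-1)/2) = (13 - 8)/21 = 0.238095.
Step 4: Exact two-sided p-value (enumerate n! = 5040 permutations of y under H0): p = 0.561905.
Step 5: alpha = 0.05. fail to reject H0.

tau_b = 0.2381 (C=13, D=8), p = 0.561905, fail to reject H0.


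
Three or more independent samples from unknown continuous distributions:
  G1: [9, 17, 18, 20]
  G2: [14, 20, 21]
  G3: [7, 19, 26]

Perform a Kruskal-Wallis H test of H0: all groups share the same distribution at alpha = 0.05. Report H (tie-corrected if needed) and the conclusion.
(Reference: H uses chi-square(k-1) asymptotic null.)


Step 1: Combine all N = 10 observations and assign midranks.
sorted (value, group, rank): (7,G3,1), (9,G1,2), (14,G2,3), (17,G1,4), (18,G1,5), (19,G3,6), (20,G1,7.5), (20,G2,7.5), (21,G2,9), (26,G3,10)
Step 2: Sum ranks within each group.
R_1 = 18.5 (n_1 = 4)
R_2 = 19.5 (n_2 = 3)
R_3 = 17 (n_3 = 3)
Step 3: H = 12/(N(N+1)) * sum(R_i^2/n_i) - 3(N+1)
     = 12/(10*11) * (18.5^2/4 + 19.5^2/3 + 17^2/3) - 3*11
     = 0.109091 * 308.646 - 33
     = 0.670455.
Step 4: Ties present; correction factor C = 1 - 6/(10^3 - 10) = 0.993939. Corrected H = 0.670455 / 0.993939 = 0.674543.
Step 5: Under H0, H ~ chi^2(2); p-value = 0.713715.
Step 6: alpha = 0.05. fail to reject H0.

H = 0.6745, df = 2, p = 0.713715, fail to reject H0.


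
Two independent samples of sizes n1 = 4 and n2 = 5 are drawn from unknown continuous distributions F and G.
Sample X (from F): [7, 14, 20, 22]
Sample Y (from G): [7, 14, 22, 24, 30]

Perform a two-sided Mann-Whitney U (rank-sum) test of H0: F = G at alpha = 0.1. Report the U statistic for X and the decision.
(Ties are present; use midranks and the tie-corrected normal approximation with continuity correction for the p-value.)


Step 1: Combine and sort all 9 observations; assign midranks.
sorted (value, group): (7,X), (7,Y), (14,X), (14,Y), (20,X), (22,X), (22,Y), (24,Y), (30,Y)
ranks: 7->1.5, 7->1.5, 14->3.5, 14->3.5, 20->5, 22->6.5, 22->6.5, 24->8, 30->9
Step 2: Rank sum for X: R1 = 1.5 + 3.5 + 5 + 6.5 = 16.5.
Step 3: U_X = R1 - n1(n1+1)/2 = 16.5 - 4*5/2 = 16.5 - 10 = 6.5.
       U_Y = n1*n2 - U_X = 20 - 6.5 = 13.5.
Step 4: Ties are present, so use the tie-corrected normal approximation (with continuity correction) for the p-value.
Step 5: p-value = 0.456750; compare to alpha = 0.1. fail to reject H0.

U_X = 6.5, p = 0.456750, fail to reject H0 at alpha = 0.1.


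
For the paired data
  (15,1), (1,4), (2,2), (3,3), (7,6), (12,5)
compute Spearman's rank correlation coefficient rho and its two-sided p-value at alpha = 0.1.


Step 1: Rank x and y separately (midranks; no ties here).
rank(x): 15->6, 1->1, 2->2, 3->3, 7->4, 12->5
rank(y): 1->1, 4->4, 2->2, 3->3, 6->6, 5->5
Step 2: d_i = R_x(i) - R_y(i); compute d_i^2.
  (6-1)^2=25, (1-4)^2=9, (2-2)^2=0, (3-3)^2=0, (4-6)^2=4, (5-5)^2=0
sum(d^2) = 38.
Step 3: rho = 1 - 6*38 / (6*(6^2 - 1)) = 1 - 228/210 = -0.085714.
Step 4: Under H0, t = rho * sqrt((n-2)/(1-rho^2)) = -0.1721 ~ t(4).
Step 5: Two-sided p-value from the t-distribution with 4 df = 0.871743.
Step 6: alpha = 0.1. fail to reject H0.

rho = -0.0857, p = 0.871743, fail to reject H0 at alpha = 0.1.


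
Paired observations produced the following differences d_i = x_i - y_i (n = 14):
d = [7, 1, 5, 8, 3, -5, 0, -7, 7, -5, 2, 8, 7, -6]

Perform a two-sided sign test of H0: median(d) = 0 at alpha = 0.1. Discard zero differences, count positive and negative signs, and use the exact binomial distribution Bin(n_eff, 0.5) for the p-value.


Step 1: Discard zero differences. Original n = 14; n_eff = number of nonzero differences = 13.
Nonzero differences (with sign): +7, +1, +5, +8, +3, -5, -7, +7, -5, +2, +8, +7, -6
Step 2: Count signs: positive = 9, negative = 4.
Step 3: Under H0: P(positive) = 0.5, so the number of positives S ~ Bin(13, 0.5).
Step 4: Two-sided exact p-value = sum of Bin(13,0.5) probabilities at or below the observed probability = 0.266846.
Step 5: alpha = 0.1. fail to reject H0.

n_eff = 13, pos = 9, neg = 4, p = 0.266846, fail to reject H0.


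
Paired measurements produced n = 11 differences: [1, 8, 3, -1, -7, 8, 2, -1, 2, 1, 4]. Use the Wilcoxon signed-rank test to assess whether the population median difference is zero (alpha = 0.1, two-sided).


Step 1: Drop any zero differences (none here) and take |d_i|.
|d| = [1, 8, 3, 1, 7, 8, 2, 1, 2, 1, 4]
Step 2: Midrank |d_i| (ties get averaged ranks).
ranks: |1|->2.5, |8|->10.5, |3|->7, |1|->2.5, |7|->9, |8|->10.5, |2|->5.5, |1|->2.5, |2|->5.5, |1|->2.5, |4|->8
Step 3: Attach original signs; sum ranks with positive sign and with negative sign.
W+ = 2.5 + 10.5 + 7 + 10.5 + 5.5 + 5.5 + 2.5 + 8 = 52
W- = 2.5 + 9 + 2.5 = 14
(Check: W+ + W- = 66 should equal n(n+1)/2 = 66.)
Step 4: Test statistic W = min(W+, W-) = 14.
Step 5: Ties in |d|, so use the tie-corrected normal approximation.
        E[W] = n(n+1)/4 = 11*12/4 = 33.
        Tie groups: |d|=1 (t=4), |d|=2 (t=2), |d|=8 (t=2); sum(t^3 - t) = 72.
        Var[W] = n(n+1)(2n+1)/24 - sum(t^3-t)/48 = 3036/24 - 72/48 = 125.
        z = (W - E[W]) / sqrt(Var[W]) = (14 - 33) / 11.1803 = -1.6994.
        Two-sided p = 2*Phi(z) = 0.089242.
Step 6: alpha = 0.1. reject H0.

W+ = 52, W- = 14, W = min = 14, p = 0.089242, reject H0.


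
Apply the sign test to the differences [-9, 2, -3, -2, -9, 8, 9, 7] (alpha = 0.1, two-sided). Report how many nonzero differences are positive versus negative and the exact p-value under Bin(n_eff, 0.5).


Step 1: Discard zero differences. Original n = 8; n_eff = number of nonzero differences = 8.
Nonzero differences (with sign): -9, +2, -3, -2, -9, +8, +9, +7
Step 2: Count signs: positive = 4, negative = 4.
Step 3: Under H0: P(positive) = 0.5, so the number of positives S ~ Bin(8, 0.5).
Step 4: Two-sided exact p-value = sum of Bin(8,0.5) probabilities at or below the observed probability = 1.000000.
Step 5: alpha = 0.1. fail to reject H0.

n_eff = 8, pos = 4, neg = 4, p = 1.000000, fail to reject H0.


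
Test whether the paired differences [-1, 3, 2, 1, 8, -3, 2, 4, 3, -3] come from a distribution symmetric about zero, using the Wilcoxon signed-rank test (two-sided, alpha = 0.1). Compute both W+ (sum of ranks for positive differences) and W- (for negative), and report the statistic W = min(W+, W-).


Step 1: Drop any zero differences (none here) and take |d_i|.
|d| = [1, 3, 2, 1, 8, 3, 2, 4, 3, 3]
Step 2: Midrank |d_i| (ties get averaged ranks).
ranks: |1|->1.5, |3|->6.5, |2|->3.5, |1|->1.5, |8|->10, |3|->6.5, |2|->3.5, |4|->9, |3|->6.5, |3|->6.5
Step 3: Attach original signs; sum ranks with positive sign and with negative sign.
W+ = 6.5 + 3.5 + 1.5 + 10 + 3.5 + 9 + 6.5 = 40.5
W- = 1.5 + 6.5 + 6.5 = 14.5
(Check: W+ + W- = 55 should equal n(n+1)/2 = 55.)
Step 4: Test statistic W = min(W+, W-) = 14.5.
Step 5: Ties in |d|, so use the tie-corrected normal approximation.
        E[W] = n(n+1)/4 = 10*11/4 = 27.5.
        Tie groups: |d|=1 (t=2), |d|=2 (t=2), |d|=3 (t=4); sum(t^3 - t) = 72.
        Var[W] = n(n+1)(2n+1)/24 - sum(t^3-t)/48 = 2310/24 - 72/48 = 94.75.
        z = (W - E[W]) / sqrt(Var[W]) = (14.5 - 27.5) / 9.7340 = -1.3355.
        Two-sided p = 2*Phi(z) = 0.181703.
Step 6: alpha = 0.1. fail to reject H0.

W+ = 40.5, W- = 14.5, W = min = 14.5, p = 0.181703, fail to reject H0.


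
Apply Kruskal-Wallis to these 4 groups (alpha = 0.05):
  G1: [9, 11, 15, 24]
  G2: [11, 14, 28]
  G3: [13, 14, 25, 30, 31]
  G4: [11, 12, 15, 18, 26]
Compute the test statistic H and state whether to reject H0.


Step 1: Combine all N = 17 observations and assign midranks.
sorted (value, group, rank): (9,G1,1), (11,G1,3), (11,G2,3), (11,G4,3), (12,G4,5), (13,G3,6), (14,G2,7.5), (14,G3,7.5), (15,G1,9.5), (15,G4,9.5), (18,G4,11), (24,G1,12), (25,G3,13), (26,G4,14), (28,G2,15), (30,G3,16), (31,G3,17)
Step 2: Sum ranks within each group.
R_1 = 25.5 (n_1 = 4)
R_2 = 25.5 (n_2 = 3)
R_3 = 59.5 (n_3 = 5)
R_4 = 42.5 (n_4 = 5)
Step 3: H = 12/(N(N+1)) * sum(R_i^2/n_i) - 3(N+1)
     = 12/(17*18) * (25.5^2/4 + 25.5^2/3 + 59.5^2/5 + 42.5^2/5) - 3*18
     = 0.039216 * 1448.61 - 54
     = 2.808333.
Step 4: Ties present; correction factor C = 1 - 36/(17^3 - 17) = 0.992647. Corrected H = 2.808333 / 0.992647 = 2.829136.
Step 5: Under H0, H ~ chi^2(3); p-value = 0.418726.
Step 6: alpha = 0.05. fail to reject H0.

H = 2.8291, df = 3, p = 0.418726, fail to reject H0.


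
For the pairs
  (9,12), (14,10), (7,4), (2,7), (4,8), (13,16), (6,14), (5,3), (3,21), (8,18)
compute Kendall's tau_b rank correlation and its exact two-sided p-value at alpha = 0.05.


Step 1: Enumerate the 45 unordered pairs (i,j) with i<j and classify each by sign(x_j-x_i) * sign(y_j-y_i).
  (1,2):dx=+5,dy=-2->D; (1,3):dx=-2,dy=-8->C; (1,4):dx=-7,dy=-5->C; (1,5):dx=-5,dy=-4->C
  (1,6):dx=+4,dy=+4->C; (1,7):dx=-3,dy=+2->D; (1,8):dx=-4,dy=-9->C; (1,9):dx=-6,dy=+9->D
  (1,10):dx=-1,dy=+6->D; (2,3):dx=-7,dy=-6->C; (2,4):dx=-12,dy=-3->C; (2,5):dx=-10,dy=-2->C
  (2,6):dx=-1,dy=+6->D; (2,7):dx=-8,dy=+4->D; (2,8):dx=-9,dy=-7->C; (2,9):dx=-11,dy=+11->D
  (2,10):dx=-6,dy=+8->D; (3,4):dx=-5,dy=+3->D; (3,5):dx=-3,dy=+4->D; (3,6):dx=+6,dy=+12->C
  (3,7):dx=-1,dy=+10->D; (3,8):dx=-2,dy=-1->C; (3,9):dx=-4,dy=+17->D; (3,10):dx=+1,dy=+14->C
  (4,5):dx=+2,dy=+1->C; (4,6):dx=+11,dy=+9->C; (4,7):dx=+4,dy=+7->C; (4,8):dx=+3,dy=-4->D
  (4,9):dx=+1,dy=+14->C; (4,10):dx=+6,dy=+11->C; (5,6):dx=+9,dy=+8->C; (5,7):dx=+2,dy=+6->C
  (5,8):dx=+1,dy=-5->D; (5,9):dx=-1,dy=+13->D; (5,10):dx=+4,dy=+10->C; (6,7):dx=-7,dy=-2->C
  (6,8):dx=-8,dy=-13->C; (6,9):dx=-10,dy=+5->D; (6,10):dx=-5,dy=+2->D; (7,8):dx=-1,dy=-11->C
  (7,9):dx=-3,dy=+7->D; (7,10):dx=+2,dy=+4->C; (8,9):dx=-2,dy=+18->D; (8,10):dx=+3,dy=+15->C
  (9,10):dx=+5,dy=-3->D
Step 2: C = 25, D = 20, total pairs = 45.
Step 3: tau = (C - D)/(n(n-1)/2) = (25 - 20)/45 = 0.111111.
Step 4: Exact two-sided p-value (enumerate n! = 3628800 permutations of y under H0): p = 0.727490.
Step 5: alpha = 0.05. fail to reject H0.

tau_b = 0.1111 (C=25, D=20), p = 0.727490, fail to reject H0.


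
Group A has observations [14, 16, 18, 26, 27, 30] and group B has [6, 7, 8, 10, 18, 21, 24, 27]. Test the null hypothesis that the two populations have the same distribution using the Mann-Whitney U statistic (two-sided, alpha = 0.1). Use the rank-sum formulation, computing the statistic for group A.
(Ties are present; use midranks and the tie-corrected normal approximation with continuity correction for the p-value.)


Step 1: Combine and sort all 14 observations; assign midranks.
sorted (value, group): (6,Y), (7,Y), (8,Y), (10,Y), (14,X), (16,X), (18,X), (18,Y), (21,Y), (24,Y), (26,X), (27,X), (27,Y), (30,X)
ranks: 6->1, 7->2, 8->3, 10->4, 14->5, 16->6, 18->7.5, 18->7.5, 21->9, 24->10, 26->11, 27->12.5, 27->12.5, 30->14
Step 2: Rank sum for X: R1 = 5 + 6 + 7.5 + 11 + 12.5 + 14 = 56.
Step 3: U_X = R1 - n1(n1+1)/2 = 56 - 6*7/2 = 56 - 21 = 35.
       U_Y = n1*n2 - U_X = 48 - 35 = 13.
Step 4: Ties are present, so use the tie-corrected normal approximation (with continuity correction) for the p-value.
Step 5: p-value = 0.174295; compare to alpha = 0.1. fail to reject H0.

U_X = 35, p = 0.174295, fail to reject H0 at alpha = 0.1.


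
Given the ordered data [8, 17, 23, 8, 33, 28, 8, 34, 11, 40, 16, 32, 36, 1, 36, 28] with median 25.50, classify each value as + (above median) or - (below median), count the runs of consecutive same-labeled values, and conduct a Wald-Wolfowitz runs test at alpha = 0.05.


Step 1: Compute median = 25.50; label A = above, B = below.
Labels in order: BBBBAABABABAABAA  (n_A = 8, n_B = 8)
Step 2: Count runs R = 10.
Step 3: Under H0 (random ordering), E[R] = 2*n_A*n_B/(n_A+n_B) + 1 = 2*8*8/16 + 1 = 9.0000.
        Var[R] = 2*n_A*n_B*(2*n_A*n_B - n_A - n_B) / ((n_A+n_B)^2 * (n_A+n_B-1)) = 14336/3840 = 3.7333.
        SD[R] = 1.9322.
Step 4: Continuity-corrected z = (R - 0.5 - E[R]) / SD[R] = (10 - 0.5 - 9.0000) / 1.9322 = 0.2588.
Step 5: Two-sided p-value via normal approximation = 2*(1 - Phi(|z|)) = 0.795809.
Step 6: alpha = 0.05. fail to reject H0.

R = 10, z = 0.2588, p = 0.795809, fail to reject H0.


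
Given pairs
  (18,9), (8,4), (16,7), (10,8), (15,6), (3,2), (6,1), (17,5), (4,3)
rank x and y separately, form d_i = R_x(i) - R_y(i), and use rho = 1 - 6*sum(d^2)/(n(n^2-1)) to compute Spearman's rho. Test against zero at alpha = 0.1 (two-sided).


Step 1: Rank x and y separately (midranks; no ties here).
rank(x): 18->9, 8->4, 16->7, 10->5, 15->6, 3->1, 6->3, 17->8, 4->2
rank(y): 9->9, 4->4, 7->7, 8->8, 6->6, 2->2, 1->1, 5->5, 3->3
Step 2: d_i = R_x(i) - R_y(i); compute d_i^2.
  (9-9)^2=0, (4-4)^2=0, (7-7)^2=0, (5-8)^2=9, (6-6)^2=0, (1-2)^2=1, (3-1)^2=4, (8-5)^2=9, (2-3)^2=1
sum(d^2) = 24.
Step 3: rho = 1 - 6*24 / (9*(9^2 - 1)) = 1 - 144/720 = 0.800000.
Step 4: Under H0, t = rho * sqrt((n-2)/(1-rho^2)) = 3.5277 ~ t(7).
Step 5: Two-sided p-value from the t-distribution with 7 df = 0.009628.
Step 6: alpha = 0.1. reject H0.

rho = 0.8000, p = 0.009628, reject H0 at alpha = 0.1.


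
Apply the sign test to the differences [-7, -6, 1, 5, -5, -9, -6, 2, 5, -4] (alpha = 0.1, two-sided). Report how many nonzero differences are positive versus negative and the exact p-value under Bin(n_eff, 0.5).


Step 1: Discard zero differences. Original n = 10; n_eff = number of nonzero differences = 10.
Nonzero differences (with sign): -7, -6, +1, +5, -5, -9, -6, +2, +5, -4
Step 2: Count signs: positive = 4, negative = 6.
Step 3: Under H0: P(positive) = 0.5, so the number of positives S ~ Bin(10, 0.5).
Step 4: Two-sided exact p-value = sum of Bin(10,0.5) probabilities at or below the observed probability = 0.753906.
Step 5: alpha = 0.1. fail to reject H0.

n_eff = 10, pos = 4, neg = 6, p = 0.753906, fail to reject H0.


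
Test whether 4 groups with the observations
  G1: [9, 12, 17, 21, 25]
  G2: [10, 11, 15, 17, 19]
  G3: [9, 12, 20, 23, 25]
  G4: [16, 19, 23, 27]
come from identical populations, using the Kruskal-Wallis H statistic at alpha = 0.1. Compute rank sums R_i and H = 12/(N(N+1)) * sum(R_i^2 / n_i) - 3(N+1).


Step 1: Combine all N = 19 observations and assign midranks.
sorted (value, group, rank): (9,G1,1.5), (9,G3,1.5), (10,G2,3), (11,G2,4), (12,G1,5.5), (12,G3,5.5), (15,G2,7), (16,G4,8), (17,G1,9.5), (17,G2,9.5), (19,G2,11.5), (19,G4,11.5), (20,G3,13), (21,G1,14), (23,G3,15.5), (23,G4,15.5), (25,G1,17.5), (25,G3,17.5), (27,G4,19)
Step 2: Sum ranks within each group.
R_1 = 48 (n_1 = 5)
R_2 = 35 (n_2 = 5)
R_3 = 53 (n_3 = 5)
R_4 = 54 (n_4 = 4)
Step 3: H = 12/(N(N+1)) * sum(R_i^2/n_i) - 3(N+1)
     = 12/(19*20) * (48^2/5 + 35^2/5 + 53^2/5 + 54^2/4) - 3*20
     = 0.031579 * 1996.6 - 60
     = 3.050526.
Step 4: Ties present; correction factor C = 1 - 36/(19^3 - 19) = 0.994737. Corrected H = 3.050526 / 0.994737 = 3.066667.
Step 5: Under H0, H ~ chi^2(3); p-value = 0.381460.
Step 6: alpha = 0.1. fail to reject H0.

H = 3.0667, df = 3, p = 0.381460, fail to reject H0.


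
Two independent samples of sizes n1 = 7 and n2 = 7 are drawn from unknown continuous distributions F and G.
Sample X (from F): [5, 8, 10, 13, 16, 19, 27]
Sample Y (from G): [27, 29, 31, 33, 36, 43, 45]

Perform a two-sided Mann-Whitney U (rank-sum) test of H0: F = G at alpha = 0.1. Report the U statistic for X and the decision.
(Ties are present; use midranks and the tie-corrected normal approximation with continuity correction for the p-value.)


Step 1: Combine and sort all 14 observations; assign midranks.
sorted (value, group): (5,X), (8,X), (10,X), (13,X), (16,X), (19,X), (27,X), (27,Y), (29,Y), (31,Y), (33,Y), (36,Y), (43,Y), (45,Y)
ranks: 5->1, 8->2, 10->3, 13->4, 16->5, 19->6, 27->7.5, 27->7.5, 29->9, 31->10, 33->11, 36->12, 43->13, 45->14
Step 2: Rank sum for X: R1 = 1 + 2 + 3 + 4 + 5 + 6 + 7.5 = 28.5.
Step 3: U_X = R1 - n1(n1+1)/2 = 28.5 - 7*8/2 = 28.5 - 28 = 0.5.
       U_Y = n1*n2 - U_X = 49 - 0.5 = 48.5.
Step 4: Ties are present, so use the tie-corrected normal approximation (with continuity correction) for the p-value.
Step 5: p-value = 0.002647; compare to alpha = 0.1. reject H0.

U_X = 0.5, p = 0.002647, reject H0 at alpha = 0.1.


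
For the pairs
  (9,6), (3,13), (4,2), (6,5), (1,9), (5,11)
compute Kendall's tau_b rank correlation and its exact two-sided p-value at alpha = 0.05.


Step 1: Enumerate the 15 unordered pairs (i,j) with i<j and classify each by sign(x_j-x_i) * sign(y_j-y_i).
  (1,2):dx=-6,dy=+7->D; (1,3):dx=-5,dy=-4->C; (1,4):dx=-3,dy=-1->C; (1,5):dx=-8,dy=+3->D
  (1,6):dx=-4,dy=+5->D; (2,3):dx=+1,dy=-11->D; (2,4):dx=+3,dy=-8->D; (2,5):dx=-2,dy=-4->C
  (2,6):dx=+2,dy=-2->D; (3,4):dx=+2,dy=+3->C; (3,5):dx=-3,dy=+7->D; (3,6):dx=+1,dy=+9->C
  (4,5):dx=-5,dy=+4->D; (4,6):dx=-1,dy=+6->D; (5,6):dx=+4,dy=+2->C
Step 2: C = 6, D = 9, total pairs = 15.
Step 3: tau = (C - D)/(n(n-1)/2) = (6 - 9)/15 = -0.200000.
Step 4: Exact two-sided p-value (enumerate n! = 720 permutations of y under H0): p = 0.719444.
Step 5: alpha = 0.05. fail to reject H0.

tau_b = -0.2000 (C=6, D=9), p = 0.719444, fail to reject H0.


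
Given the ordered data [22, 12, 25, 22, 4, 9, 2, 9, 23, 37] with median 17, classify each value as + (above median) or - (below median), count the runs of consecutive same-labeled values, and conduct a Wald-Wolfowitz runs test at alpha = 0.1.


Step 1: Compute median = 17; label A = above, B = below.
Labels in order: ABAABBBBAA  (n_A = 5, n_B = 5)
Step 2: Count runs R = 5.
Step 3: Under H0 (random ordering), E[R] = 2*n_A*n_B/(n_A+n_B) + 1 = 2*5*5/10 + 1 = 6.0000.
        Var[R] = 2*n_A*n_B*(2*n_A*n_B - n_A - n_B) / ((n_A+n_B)^2 * (n_A+n_B-1)) = 2000/900 = 2.2222.
        SD[R] = 1.4907.
Step 4: Continuity-corrected z = (R + 0.5 - E[R]) / SD[R] = (5 + 0.5 - 6.0000) / 1.4907 = -0.3354.
Step 5: Two-sided p-value via normal approximation = 2*(1 - Phi(|z|)) = 0.737316.
Step 6: alpha = 0.1. fail to reject H0.

R = 5, z = -0.3354, p = 0.737316, fail to reject H0.


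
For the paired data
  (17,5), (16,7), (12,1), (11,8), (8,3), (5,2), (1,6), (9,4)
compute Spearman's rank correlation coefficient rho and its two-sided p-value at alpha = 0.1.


Step 1: Rank x and y separately (midranks; no ties here).
rank(x): 17->8, 16->7, 12->6, 11->5, 8->3, 5->2, 1->1, 9->4
rank(y): 5->5, 7->7, 1->1, 8->8, 3->3, 2->2, 6->6, 4->4
Step 2: d_i = R_x(i) - R_y(i); compute d_i^2.
  (8-5)^2=9, (7-7)^2=0, (6-1)^2=25, (5-8)^2=9, (3-3)^2=0, (2-2)^2=0, (1-6)^2=25, (4-4)^2=0
sum(d^2) = 68.
Step 3: rho = 1 - 6*68 / (8*(8^2 - 1)) = 1 - 408/504 = 0.190476.
Step 4: Under H0, t = rho * sqrt((n-2)/(1-rho^2)) = 0.4753 ~ t(6).
Step 5: Two-sided p-value from the t-distribution with 6 df = 0.651401.
Step 6: alpha = 0.1. fail to reject H0.

rho = 0.1905, p = 0.651401, fail to reject H0 at alpha = 0.1.


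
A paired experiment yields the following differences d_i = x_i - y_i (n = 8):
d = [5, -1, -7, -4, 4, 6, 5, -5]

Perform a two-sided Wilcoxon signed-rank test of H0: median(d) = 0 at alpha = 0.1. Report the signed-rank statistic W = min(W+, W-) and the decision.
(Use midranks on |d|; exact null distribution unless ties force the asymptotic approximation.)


Step 1: Drop any zero differences (none here) and take |d_i|.
|d| = [5, 1, 7, 4, 4, 6, 5, 5]
Step 2: Midrank |d_i| (ties get averaged ranks).
ranks: |5|->5, |1|->1, |7|->8, |4|->2.5, |4|->2.5, |6|->7, |5|->5, |5|->5
Step 3: Attach original signs; sum ranks with positive sign and with negative sign.
W+ = 5 + 2.5 + 7 + 5 = 19.5
W- = 1 + 8 + 2.5 + 5 = 16.5
(Check: W+ + W- = 36 should equal n(n+1)/2 = 36.)
Step 4: Test statistic W = min(W+, W-) = 16.5.
Step 5: Ties in |d|, so use the tie-corrected normal approximation.
        E[W] = n(n+1)/4 = 8*9/4 = 18.
        Tie groups: |d|=4 (t=2), |d|=5 (t=3); sum(t^3 - t) = 30.
        Var[W] = n(n+1)(2n+1)/24 - sum(t^3-t)/48 = 1224/24 - 30/48 = 50.375.
        z = (W - E[W]) / sqrt(Var[W]) = (16.5 - 18) / 7.0975 = -0.2113.
        Two-sided p = 2*Phi(z) = 0.832621.
Step 6: alpha = 0.1. fail to reject H0.

W+ = 19.5, W- = 16.5, W = min = 16.5, p = 0.832621, fail to reject H0.
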